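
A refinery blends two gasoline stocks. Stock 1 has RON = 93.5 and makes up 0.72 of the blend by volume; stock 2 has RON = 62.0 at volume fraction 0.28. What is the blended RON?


Linear blending: RON_blend = sum(vi * RONi)
Contribution 1: 0.72 * 93.5 = 67.32
Contribution 2: 0.28 * 62.0 = 17.36
RON_blend = 67.32 + 17.36 = 84.68

84.68


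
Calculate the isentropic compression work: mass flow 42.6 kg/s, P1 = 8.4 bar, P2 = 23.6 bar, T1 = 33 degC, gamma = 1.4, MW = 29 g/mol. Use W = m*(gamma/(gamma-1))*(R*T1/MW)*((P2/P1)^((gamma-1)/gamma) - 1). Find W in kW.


Isentropic work: W = m*(gamma/(gamma-1))*(R*T1/MW)*((P2/P1)^((gamma-1)/gamma) - 1)
T1 = 33 + 273.15 = 306.15 K
Pressure ratio = 23.6 / 8.4 = 2.80952
Exponent = (1.4 - 1)/1.4 = 0.285714
(P2/P1)^exp - 1 = 2.80952^0.285714 - 1 = 0.343323
W = 42.6 * 1.4 / 0.4 * 8.314 * 306.15 / 29 * 0.343323 = 4493

4493 kW


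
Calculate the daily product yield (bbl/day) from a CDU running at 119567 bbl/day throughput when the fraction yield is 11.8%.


Crude throughput = 119567 bbl/day
Fraction yield = 11.8%
yield = throughput * fraction / 100
yield = 119567 * 11.8 / 100 = 14108.906

14108.906 bbl/day


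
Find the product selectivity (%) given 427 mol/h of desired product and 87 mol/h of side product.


Selectivity = desired / (desired + undesired) * 100
Total products = 427 + 87 = 514 mol/h
S = 427 / 514 * 100
= 0.8307 * 100
= 83.07 %

83.07 %


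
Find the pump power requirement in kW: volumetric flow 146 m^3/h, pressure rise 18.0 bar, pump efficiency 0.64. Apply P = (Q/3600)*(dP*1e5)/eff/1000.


Q = 146 / 3600 = 0.0405556 m^3/s
P = 0.0405556 * (18.0 * 1e5) / 0.64 / 1000 = 114.1

114.1 kW


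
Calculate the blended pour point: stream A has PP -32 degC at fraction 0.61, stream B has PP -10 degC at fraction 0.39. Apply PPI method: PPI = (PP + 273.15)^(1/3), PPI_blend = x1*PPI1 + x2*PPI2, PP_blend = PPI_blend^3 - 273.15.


PPI_1 = (-32 + 273.15)^(1/3) = 6.224375
PPI_2 = (-10 + 273.15)^(1/3) = 6.408176
PPI_blend = 0.61 * 6.224375 + 0.39 * 6.408176 = 6.296057
PP_blend = 6.296057^3 - 273.15 = 249.5778 - 273.15 = -23.57

-23.57 degC


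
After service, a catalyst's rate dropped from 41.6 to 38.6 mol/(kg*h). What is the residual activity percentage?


Activity (%) = (rate_used / rate_fresh) * 100
rate_used = 38.6, rate_fresh = 41.6
= (38.6 / 41.6) * 100
= 0.9279 * 100 = 92.79

92.79 %


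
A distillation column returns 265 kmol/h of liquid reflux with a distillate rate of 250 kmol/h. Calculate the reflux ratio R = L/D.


Reflux ratio definition: R = L / D (liquid returned / distillate withdrawn)
L = 265 kmol/h, D = 250 kmol/h
R = 265 / 250 = 1.060

1.060


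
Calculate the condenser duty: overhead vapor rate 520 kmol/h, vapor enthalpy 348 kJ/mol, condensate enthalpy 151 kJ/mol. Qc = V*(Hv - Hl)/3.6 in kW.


Qc = 520 * (348 - 151) / 3.6 = 520 * 197 / 3.6 = 28460

28460 kW


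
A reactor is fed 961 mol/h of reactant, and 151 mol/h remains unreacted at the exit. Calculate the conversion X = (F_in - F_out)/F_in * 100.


X = (F_in - F_out) / F_in * 100
Moles reacted = 961 - 151 = 810
X = 810 / 961 * 100
= 0.8429 * 100
= 84.29 %

84.29 %


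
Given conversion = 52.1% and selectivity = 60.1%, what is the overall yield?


Overall yield = conversion (%) * selectivity (%) / 100
Conversion = 52.1%, Selectivity = 60.1%
Y = 52.1 * 60.1 / 100
= 31.3121 %

31.3121 %


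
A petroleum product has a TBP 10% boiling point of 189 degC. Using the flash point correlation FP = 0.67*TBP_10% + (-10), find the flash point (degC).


FP = 0.67 * 189 + (-10) = 116.63

116.63 degC


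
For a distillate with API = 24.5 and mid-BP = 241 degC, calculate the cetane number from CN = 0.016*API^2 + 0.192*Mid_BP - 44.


CN = 0.016 * 24.5^2 + 0.192 * 241 - 44
CN = 9.604 + 46.272 - 44 = 11.876

11.876


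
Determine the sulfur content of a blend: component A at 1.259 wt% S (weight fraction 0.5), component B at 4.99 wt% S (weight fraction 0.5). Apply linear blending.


Linear sulfur blending: S_blend = x1*S1 + x2*S2
Contribution 1: 0.5 * 1.259 = 0.6295 wt%
Contribution 2: 0.5 * 4.99 = 2.495 wt%
S_blend = 0.6295 + 2.495 = 3.1245

3.1245 wt%


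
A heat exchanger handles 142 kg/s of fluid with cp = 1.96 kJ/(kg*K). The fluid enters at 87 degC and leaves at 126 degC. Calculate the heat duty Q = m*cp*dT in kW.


Q = m_dot * cp * delta_T
delta_T = 126 - 87 = 39 K
Q = 142 * 1.96 * 39
= 278.32 * 39
= 10854.48 kW

10854.48 kW


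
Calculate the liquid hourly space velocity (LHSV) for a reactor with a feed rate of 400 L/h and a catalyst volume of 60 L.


LHSV = volumetric feed rate / catalyst volume
= 400 L/h / 60 L
= 6.667 h^-1

6.667 h^-1


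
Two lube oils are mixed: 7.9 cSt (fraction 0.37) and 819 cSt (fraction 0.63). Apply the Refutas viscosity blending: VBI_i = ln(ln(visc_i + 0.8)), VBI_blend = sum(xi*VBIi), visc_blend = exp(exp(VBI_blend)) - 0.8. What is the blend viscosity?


Refutas method: VBN_i = 14.534*ln(ln(visc_i + 0.8)) + 10.975, blended linearly by mass fraction; since VBN is linear in VBI_i = ln(ln(visc_i + 0.8)) and the fractions sum to 1, blend VBI directly: visc = exp(exp(VBI_blend)) - 0.8
VBI_1 = ln(ln(7.9 + 0.8)) = 0.771645
VBI_2 = ln(ln(819 + 0.8)) = 1.90346
VBI_blend = 0.37 * 0.771645 + 0.63 * 1.90346 = 1.48469
visc_blend = exp(exp(1.48469)) - 0.8 = 81.77

81.77 cSt


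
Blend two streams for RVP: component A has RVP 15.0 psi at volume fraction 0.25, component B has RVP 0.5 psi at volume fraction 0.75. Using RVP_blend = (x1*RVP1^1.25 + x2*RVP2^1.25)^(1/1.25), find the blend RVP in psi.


Chevron index: RVP_blend = (sum xi*RVPi^1.25)^(1/1.25)
RVP^1.25 terms: 0.25 * 15.0^1.25 + 0.75 * 0.5^1.25 = 7.6953
RVP_blend = 7.6953^(1/1.25) = 5.117

5.117 psi


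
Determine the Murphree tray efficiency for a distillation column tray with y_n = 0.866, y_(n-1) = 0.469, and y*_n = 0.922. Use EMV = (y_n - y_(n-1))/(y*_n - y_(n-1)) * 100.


Murphree vapor efficiency: EMV = (y_n - y_(n-1)) / (y*_n - y_(n-1)) * 100
EMV = (0.866 - 0.469) / (0.922 - 0.469) * 100 = 0.397 / 0.453 * 100 = 87.64

87.64 %


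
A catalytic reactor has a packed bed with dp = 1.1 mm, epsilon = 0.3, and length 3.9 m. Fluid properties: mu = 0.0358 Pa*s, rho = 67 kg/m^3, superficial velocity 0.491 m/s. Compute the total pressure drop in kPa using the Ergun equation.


dp = 1.1 mm = 0.0011 m
Viscous term = 150*0.0358*0.491*(1-0.3)^2 / (0.0011^2*0.3^3) = 39546000
Inertial term = 1.75*67*0.491^2*(1-0.3) / (0.0011*0.3^3) = 666220
dP/L = 39546000 + 666220 = 40212200 Pa/m
dP = 40212200 * 3.9 / 1000 = 156800 kPa

156800 kPa


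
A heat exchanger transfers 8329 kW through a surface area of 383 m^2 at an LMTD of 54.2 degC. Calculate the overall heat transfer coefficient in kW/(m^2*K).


From Q = U*A*LMTD, U = Q / (A * LMTD)
U = 8329 / (383 * 54.2) = 8329 / 20758.6 = 0.4012

0.4012 kW/(m^2*K)


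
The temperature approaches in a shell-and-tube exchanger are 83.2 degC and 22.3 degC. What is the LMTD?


LMTD = (dT1 - dT2) / ln(dT1/dT2)
= (83.2 - 22.3) / ln(83.2 / 22.3) = 60.9 / 1.31666 = 46.25

46.25 degC


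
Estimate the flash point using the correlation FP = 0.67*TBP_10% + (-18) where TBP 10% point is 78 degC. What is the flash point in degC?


FP = 0.67 * 78 + (-18) = 34.26

34.26 degC


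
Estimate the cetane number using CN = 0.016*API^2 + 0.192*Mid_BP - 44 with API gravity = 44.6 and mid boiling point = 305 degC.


CN = 0.016 * 44.6^2 + 0.192 * 305 - 44
CN = 31.82656 + 58.56 - 44 = 46.38656

46.38656


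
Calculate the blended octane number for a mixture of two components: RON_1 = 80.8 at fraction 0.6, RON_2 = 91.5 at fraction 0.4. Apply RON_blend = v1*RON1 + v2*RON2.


Linear blending: RON_blend = sum(vi * RONi)
Contribution 1: 0.6 * 80.8 = 48.48
Contribution 2: 0.4 * 91.5 = 36.6
RON_blend = 48.48 + 36.6 = 85.08

85.08


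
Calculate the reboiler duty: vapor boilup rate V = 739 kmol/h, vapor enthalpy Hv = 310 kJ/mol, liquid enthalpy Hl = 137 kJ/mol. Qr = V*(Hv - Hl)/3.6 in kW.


Qr = 739 * (310 - 137) / 3.6 = 739 * 173 / 3.6 = 35510

35510 kW


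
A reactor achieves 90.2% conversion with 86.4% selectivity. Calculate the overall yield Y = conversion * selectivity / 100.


Overall yield = conversion (%) * selectivity (%) / 100
Conversion = 90.2%, Selectivity = 86.4%
Y = 90.2 * 86.4 / 100
= 77.9328 %

77.9328 %


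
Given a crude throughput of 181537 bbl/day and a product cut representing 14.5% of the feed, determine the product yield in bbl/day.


Crude throughput = 181537 bbl/day
Fraction yield = 14.5%
yield = throughput * fraction / 100
yield = 181537 * 14.5 / 100 = 26322.865

26322.865 bbl/day


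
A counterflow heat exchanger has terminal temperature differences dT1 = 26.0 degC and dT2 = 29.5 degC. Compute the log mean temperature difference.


LMTD = (dT1 - dT2) / ln(dT1/dT2)
= (26.0 - 29.5) / ln(26.0 / 29.5) = -3.5 / -0.126294 = 27.71

27.71 degC


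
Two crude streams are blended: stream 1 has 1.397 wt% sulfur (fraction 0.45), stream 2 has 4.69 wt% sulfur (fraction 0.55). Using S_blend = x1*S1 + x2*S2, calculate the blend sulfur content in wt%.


Linear sulfur blending: S_blend = x1*S1 + x2*S2
Contribution 1: 0.45 * 1.397 = 0.62865 wt%
Contribution 2: 0.55 * 4.69 = 2.5795 wt%
S_blend = 0.62865 + 2.5795 = 3.20815

3.20815 wt%


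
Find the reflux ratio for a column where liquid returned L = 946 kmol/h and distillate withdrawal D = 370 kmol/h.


Reflux ratio definition: R = L / D (liquid returned / distillate withdrawn)
L = 946 kmol/h, D = 370 kmol/h
R = 946 / 370 = 2.557

2.557


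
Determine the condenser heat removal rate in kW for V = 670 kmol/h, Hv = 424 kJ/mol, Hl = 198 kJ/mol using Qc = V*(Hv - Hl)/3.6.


Qc = 670 * (424 - 198) / 3.6 = 670 * 226 / 3.6 = 42060

42060 kW


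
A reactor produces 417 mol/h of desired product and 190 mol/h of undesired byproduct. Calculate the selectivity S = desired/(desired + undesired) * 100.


Selectivity = desired / (desired + undesired) * 100
Total products = 417 + 190 = 607 mol/h
S = 417 / 607 * 100
= 0.6870 * 100
= 68.70 %

68.70 %


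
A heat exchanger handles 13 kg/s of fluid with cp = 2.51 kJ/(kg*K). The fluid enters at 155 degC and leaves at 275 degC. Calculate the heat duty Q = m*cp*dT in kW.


Q = m_dot * cp * delta_T
delta_T = 275 - 155 = 120 K
Q = 13 * 2.51 * 120
= 32.63 * 120
= 3915.6 kW

3915.6 kW


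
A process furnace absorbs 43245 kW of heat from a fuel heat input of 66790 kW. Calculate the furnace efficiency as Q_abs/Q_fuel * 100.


Furnace efficiency = Q_absorbed / Q_fuel * 100
= 43245 / 66790 * 100 = 64.75

64.75 %


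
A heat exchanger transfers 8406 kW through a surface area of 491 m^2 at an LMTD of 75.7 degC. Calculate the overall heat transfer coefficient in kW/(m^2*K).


From Q = U*A*LMTD, U = Q / (A * LMTD)
U = 8406 / (491 * 75.7) = 8406 / 37168.7 = 0.2262

0.2262 kW/(m^2*K)


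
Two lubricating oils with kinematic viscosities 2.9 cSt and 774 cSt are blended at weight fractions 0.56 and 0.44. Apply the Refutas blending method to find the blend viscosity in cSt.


Refutas method: VBN_i = 14.534*ln(ln(visc_i + 0.8)) + 10.975, blended linearly by mass fraction; since VBN is linear in VBI_i = ln(ln(visc_i + 0.8)) and the fractions sum to 1, blend VBI directly: visc = exp(exp(VBI_blend)) - 0.8
VBI_1 = ln(ln(2.9 + 0.8)) = 0.268754
VBI_2 = ln(ln(774 + 0.8)) = 1.89501
VBI_blend = 0.56 * 0.268754 + 0.44 * 1.89501 = 0.984307
visc_blend = exp(exp(0.984307)) - 0.8 = 13.73

13.73 cSt


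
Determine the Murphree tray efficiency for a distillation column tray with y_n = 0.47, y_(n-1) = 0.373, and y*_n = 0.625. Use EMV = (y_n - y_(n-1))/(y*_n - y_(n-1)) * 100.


Murphree vapor efficiency: EMV = (y_n - y_(n-1)) / (y*_n - y_(n-1)) * 100
EMV = (0.47 - 0.373) / (0.625 - 0.373) * 100 = 0.097 / 0.252 * 100 = 38.49

38.49 %


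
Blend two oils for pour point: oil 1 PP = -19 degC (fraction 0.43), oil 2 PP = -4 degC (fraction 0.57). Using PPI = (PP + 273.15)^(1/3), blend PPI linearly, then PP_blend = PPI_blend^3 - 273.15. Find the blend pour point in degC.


PPI_1 = (-19 + 273.15)^(1/3) = 6.334272
PPI_2 = (-4 + 273.15)^(1/3) = 6.456514
PPI_blend = 0.43 * 6.334272 + 0.57 * 6.456514 = 6.40395
PP_blend = 6.40395^3 - 273.15 = 262.6297 - 273.15 = -10.52

-10.52 degC


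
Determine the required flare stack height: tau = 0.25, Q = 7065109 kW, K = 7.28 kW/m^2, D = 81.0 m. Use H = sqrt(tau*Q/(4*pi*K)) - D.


tau*Q/(4*pi*K) = 0.25 * 7065109 / (4 * pi * 7.28) = 19307.1
sqrt(19307.1) = 138.95
H = 138.95 - 81.0 = 57.95

57.95 m


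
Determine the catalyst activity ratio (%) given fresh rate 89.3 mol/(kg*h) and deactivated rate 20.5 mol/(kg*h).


Activity (%) = (rate_used / rate_fresh) * 100
rate_used = 20.5, rate_fresh = 89.3
= (20.5 / 89.3) * 100
= 0.2296 * 100 = 22.96

22.96 %


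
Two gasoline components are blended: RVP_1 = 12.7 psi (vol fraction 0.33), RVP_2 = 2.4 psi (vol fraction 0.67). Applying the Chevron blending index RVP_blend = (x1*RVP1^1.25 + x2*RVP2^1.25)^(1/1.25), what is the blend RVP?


Chevron index: RVP_blend = (sum xi*RVPi^1.25)^(1/1.25)
RVP^1.25 terms: 0.33 * 12.7^1.25 + 0.67 * 2.4^1.25 = 9.9131
RVP_blend = 9.9131^(1/1.25) = 6.266

6.266 psi


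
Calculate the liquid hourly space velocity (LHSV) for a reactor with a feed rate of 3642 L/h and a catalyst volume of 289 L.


LHSV = volumetric feed rate / catalyst volume
= 3642 L/h / 289 L
= 12.60 h^-1

12.60 h^-1


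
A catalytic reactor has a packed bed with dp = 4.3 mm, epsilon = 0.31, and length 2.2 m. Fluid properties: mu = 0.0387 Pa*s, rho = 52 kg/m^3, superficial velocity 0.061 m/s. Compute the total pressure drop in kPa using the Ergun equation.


dp = 4.3 mm = 0.0043 m
Viscous term = 150*0.0387*0.061*(1-0.31)^2 / (0.0043^2*0.31^3) = 306061
Inertial term = 1.75*52*0.061^2*(1-0.31) / (0.0043*0.31^3) = 1823.88
dP/L = 306061 + 1823.88 = 307885 Pa/m
dP = 307885 * 2.2 / 1000 = 677.3 kPa

677.3 kPa


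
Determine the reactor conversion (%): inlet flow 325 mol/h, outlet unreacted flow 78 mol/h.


X = (F_in - F_out) / F_in * 100
Moles reacted = 325 - 78 = 247
X = 247 / 325 * 100
= 0.7600 * 100
= 76.00 %

76.00 %


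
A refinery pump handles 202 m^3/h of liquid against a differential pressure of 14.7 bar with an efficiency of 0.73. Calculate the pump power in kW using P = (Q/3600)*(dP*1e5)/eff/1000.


Q = 202 / 3600 = 0.0561111 m^3/s
P = 0.0561111 * (14.7 * 1e5) / 0.73 / 1000 = 113.0

113.0 kW


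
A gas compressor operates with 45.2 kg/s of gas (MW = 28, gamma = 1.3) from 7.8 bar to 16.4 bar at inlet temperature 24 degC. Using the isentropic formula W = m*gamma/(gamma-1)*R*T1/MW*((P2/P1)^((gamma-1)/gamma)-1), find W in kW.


Isentropic work: W = m*(gamma/(gamma-1))*(R*T1/MW)*((P2/P1)^((gamma-1)/gamma) - 1)
T1 = 24 + 273.15 = 297.15 K
Pressure ratio = 16.4 / 7.8 = 2.10256
Exponent = (1.3 - 1)/1.3 = 0.230769
(P2/P1)^exp - 1 = 2.10256^0.230769 - 1 = 0.187081
W = 45.2 * 1.3 / 0.3 * 8.314 * 297.15 / 28 * 0.187081 = 3233

3233 kW


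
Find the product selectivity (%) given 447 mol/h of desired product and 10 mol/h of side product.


Selectivity = desired / (desired + undesired) * 100
Total products = 447 + 10 = 457 mol/h
S = 447 / 457 * 100
= 0.9781 * 100
= 97.81 %

97.81 %


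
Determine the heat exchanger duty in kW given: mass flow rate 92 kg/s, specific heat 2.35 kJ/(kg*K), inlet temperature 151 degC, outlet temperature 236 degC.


Q = m_dot * cp * delta_T
delta_T = 236 - 151 = 85 K
Q = 92 * 2.35 * 85
= 216.2 * 85
= 18377 kW

18377 kW


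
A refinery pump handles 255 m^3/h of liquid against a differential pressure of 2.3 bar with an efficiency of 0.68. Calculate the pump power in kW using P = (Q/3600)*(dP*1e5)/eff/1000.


Q = 255 / 3600 = 0.0708333 m^3/s
P = 0.0708333 * (2.3 * 1e5) / 0.68 / 1000 = 23.96

23.96 kW


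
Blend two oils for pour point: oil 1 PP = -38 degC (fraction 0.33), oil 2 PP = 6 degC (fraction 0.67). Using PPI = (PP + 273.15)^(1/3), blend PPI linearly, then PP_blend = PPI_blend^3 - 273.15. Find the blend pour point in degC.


PPI_1 = (-38 + 273.15)^(1/3) = 6.172318
PPI_2 = (6 + 273.15)^(1/3) = 6.535506
PPI_blend = 0.33 * 6.172318 + 0.67 * 6.535506 = 6.415654
PP_blend = 6.415654^3 - 273.15 = 264.0723 - 273.15 = -9.08

-9.08 degC


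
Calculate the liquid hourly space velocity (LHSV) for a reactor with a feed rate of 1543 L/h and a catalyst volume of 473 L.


LHSV = volumetric feed rate / catalyst volume
= 1543 L/h / 473 L
= 3.262 h^-1

3.262 h^-1


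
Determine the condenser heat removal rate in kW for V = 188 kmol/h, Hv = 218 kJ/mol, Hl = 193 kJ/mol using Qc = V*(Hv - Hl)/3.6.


Qc = 188 * (218 - 193) / 3.6 = 188 * 25 / 3.6 = 1306

1306 kW


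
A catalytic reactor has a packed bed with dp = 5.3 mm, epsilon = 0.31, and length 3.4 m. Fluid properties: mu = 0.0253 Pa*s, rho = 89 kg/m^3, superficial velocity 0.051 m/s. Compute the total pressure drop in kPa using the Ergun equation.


dp = 5.3 mm = 0.0053 m
Viscous term = 150*0.0253*0.051*(1-0.31)^2 / (0.0053^2*0.31^3) = 110114
Inertial term = 1.75*89*0.051^2*(1-0.31) / (0.0053*0.31^3) = 1770.34
dP/L = 110114 + 1770.34 = 111884 Pa/m
dP = 111884 * 3.4 / 1000 = 380.4 kPa

380.4 kPa


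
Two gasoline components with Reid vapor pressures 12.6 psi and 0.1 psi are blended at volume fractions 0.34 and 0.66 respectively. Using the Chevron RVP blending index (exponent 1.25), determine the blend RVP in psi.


Chevron index: RVP_blend = (sum xi*RVPi^1.25)^(1/1.25)
RVP^1.25 terms: 0.34 * 12.6^1.25 + 0.66 * 0.1^1.25 = 8.10839
RVP_blend = 8.10839^(1/1.25) = 5.335

5.335 psi


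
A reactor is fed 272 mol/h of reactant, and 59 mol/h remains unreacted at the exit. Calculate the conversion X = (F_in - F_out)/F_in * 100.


X = (F_in - F_out) / F_in * 100
Moles reacted = 272 - 59 = 213
X = 213 / 272 * 100
= 0.7831 * 100
= 78.31 %

78.31 %


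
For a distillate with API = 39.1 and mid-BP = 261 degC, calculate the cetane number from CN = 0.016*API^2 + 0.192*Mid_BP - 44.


CN = 0.016 * 39.1^2 + 0.192 * 261 - 44
CN = 24.46096 + 50.112 - 44 = 30.57296

30.57296


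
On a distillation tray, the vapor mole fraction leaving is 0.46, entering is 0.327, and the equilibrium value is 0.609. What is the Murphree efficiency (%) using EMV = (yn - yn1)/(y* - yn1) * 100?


Murphree vapor efficiency: EMV = (y_n - y_(n-1)) / (y*_n - y_(n-1)) * 100
EMV = (0.46 - 0.327) / (0.609 - 0.327) * 100 = 0.133 / 0.282 * 100 = 47.16

47.16 %


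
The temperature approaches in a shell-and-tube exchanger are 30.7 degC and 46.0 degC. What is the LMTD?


LMTD = (dT1 - dT2) / ln(dT1/dT2)
= (30.7 - 46.0) / ln(30.7 / 46.0) = -15.3 / -0.404379 = 37.84

37.84 degC


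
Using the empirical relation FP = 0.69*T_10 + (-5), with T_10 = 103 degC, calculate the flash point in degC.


FP = 0.69 * 103 + (-5) = 66.07

66.07 degC


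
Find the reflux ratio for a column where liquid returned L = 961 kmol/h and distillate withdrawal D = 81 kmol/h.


Reflux ratio definition: R = L / D (liquid returned / distillate withdrawn)
L = 961 kmol/h, D = 81 kmol/h
R = 961 / 81 = 11.86

11.86


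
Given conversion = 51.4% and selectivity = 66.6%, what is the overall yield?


Overall yield = conversion (%) * selectivity (%) / 100
Conversion = 51.4%, Selectivity = 66.6%
Y = 51.4 * 66.6 / 100
= 34.2324 %

34.2324 %


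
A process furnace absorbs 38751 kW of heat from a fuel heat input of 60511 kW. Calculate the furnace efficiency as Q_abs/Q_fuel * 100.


Furnace efficiency = Q_absorbed / Q_fuel * 100
= 38751 / 60511 * 100 = 64.04

64.04 %


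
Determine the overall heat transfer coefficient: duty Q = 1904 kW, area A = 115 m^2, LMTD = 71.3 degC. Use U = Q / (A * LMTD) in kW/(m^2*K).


From Q = U*A*LMTD, U = Q / (A * LMTD)
U = 1904 / (115 * 71.3) = 1904 / 8199.5 = 0.2322

0.2322 kW/(m^2*K)


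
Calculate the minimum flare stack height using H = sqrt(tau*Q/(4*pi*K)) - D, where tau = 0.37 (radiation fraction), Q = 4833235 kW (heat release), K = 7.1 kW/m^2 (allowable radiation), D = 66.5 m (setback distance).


tau*Q/(4*pi*K) = 0.37 * 4833235 / (4 * pi * 7.1) = 20043.4
sqrt(20043.4) = 141.575
H = 141.575 - 66.5 = 75.07

75.07 m


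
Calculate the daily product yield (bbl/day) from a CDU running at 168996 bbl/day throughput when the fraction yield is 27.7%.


Crude throughput = 168996 bbl/day
Fraction yield = 27.7%
yield = throughput * fraction / 100
yield = 168996 * 27.7 / 100 = 46811.892

46811.892 bbl/day


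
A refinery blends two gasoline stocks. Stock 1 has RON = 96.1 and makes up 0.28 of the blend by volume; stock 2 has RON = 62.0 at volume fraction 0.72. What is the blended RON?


Linear blending: RON_blend = sum(vi * RONi)
Contribution 1: 0.28 * 96.1 = 26.908
Contribution 2: 0.72 * 62.0 = 44.64
RON_blend = 26.908 + 44.64 = 71.548

71.548


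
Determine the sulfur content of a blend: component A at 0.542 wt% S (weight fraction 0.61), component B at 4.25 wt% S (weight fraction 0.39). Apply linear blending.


Linear sulfur blending: S_blend = x1*S1 + x2*S2
Contribution 1: 0.61 * 0.542 = 0.33062 wt%
Contribution 2: 0.39 * 4.25 = 1.6575 wt%
S_blend = 0.33062 + 1.6575 = 1.98812

1.98812 wt%


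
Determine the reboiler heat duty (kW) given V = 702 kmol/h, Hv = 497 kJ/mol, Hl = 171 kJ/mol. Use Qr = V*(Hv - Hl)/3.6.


Qr = 702 * (497 - 171) / 3.6 = 702 * 326 / 3.6 = 63570

63570 kW


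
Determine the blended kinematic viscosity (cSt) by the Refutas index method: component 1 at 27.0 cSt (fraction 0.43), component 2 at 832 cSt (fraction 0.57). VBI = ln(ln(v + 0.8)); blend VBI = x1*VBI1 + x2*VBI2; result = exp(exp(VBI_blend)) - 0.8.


Refutas method: VBN_i = 14.534*ln(ln(visc_i + 0.8)) + 10.975, blended linearly by mass fraction; since VBN is linear in VBI_i = ln(ln(visc_i + 0.8)) and the fractions sum to 1, blend VBI directly: visc = exp(exp(VBI_blend)) - 0.8
VBI_1 = ln(ln(27.0 + 0.8)) = 1.20148
VBI_2 = ln(ln(832 + 0.8)) = 1.9058
VBI_blend = 0.43 * 1.20148 + 0.57 * 1.9058 = 1.60294
visc_blend = exp(exp(1.60294)) - 0.8 = 142.9

142.9 cSt


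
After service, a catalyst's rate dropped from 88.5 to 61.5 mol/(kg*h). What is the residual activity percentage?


Activity (%) = (rate_used / rate_fresh) * 100
rate_used = 61.5, rate_fresh = 88.5
= (61.5 / 88.5) * 100
= 0.6949 * 100 = 69.49

69.49 %


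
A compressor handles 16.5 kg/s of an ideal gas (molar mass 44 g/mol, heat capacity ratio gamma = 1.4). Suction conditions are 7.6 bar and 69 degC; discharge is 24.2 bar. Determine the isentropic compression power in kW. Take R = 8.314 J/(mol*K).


Isentropic work: W = m*(gamma/(gamma-1))*(R*T1/MW)*((P2/P1)^((gamma-1)/gamma) - 1)
T1 = 69 + 273.15 = 342.15 K
Pressure ratio = 24.2 / 7.6 = 3.18421
Exponent = (1.4 - 1)/1.4 = 0.285714
(P2/P1)^exp - 1 = 3.18421^0.285714 - 1 = 0.392242
W = 16.5 * 1.4 / 0.4 * 8.314 * 342.15 / 44 * 0.392242 = 1464

1464 kW


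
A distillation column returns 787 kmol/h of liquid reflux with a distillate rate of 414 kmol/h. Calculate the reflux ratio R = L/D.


Reflux ratio definition: R = L / D (liquid returned / distillate withdrawn)
L = 787 kmol/h, D = 414 kmol/h
R = 787 / 414 = 1.901

1.901


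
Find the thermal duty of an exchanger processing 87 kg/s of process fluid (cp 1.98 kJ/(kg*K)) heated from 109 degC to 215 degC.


Q = m_dot * cp * delta_T
delta_T = 215 - 109 = 106 K
Q = 87 * 1.98 * 106
= 172.26 * 106
= 18259.56 kW

18259.56 kW


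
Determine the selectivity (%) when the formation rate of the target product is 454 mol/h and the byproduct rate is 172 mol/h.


Selectivity = desired / (desired + undesired) * 100
Total products = 454 + 172 = 626 mol/h
S = 454 / 626 * 100
= 0.7252 * 100
= 72.52 %

72.52 %


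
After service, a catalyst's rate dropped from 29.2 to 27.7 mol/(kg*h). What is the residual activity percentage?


Activity (%) = (rate_used / rate_fresh) * 100
rate_used = 27.7, rate_fresh = 29.2
= (27.7 / 29.2) * 100
= 0.9486 * 100 = 94.86

94.86 %


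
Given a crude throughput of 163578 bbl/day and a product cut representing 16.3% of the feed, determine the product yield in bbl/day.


Crude throughput = 163578 bbl/day
Fraction yield = 16.3%
yield = throughput * fraction / 100
yield = 163578 * 16.3 / 100 = 26663.214

26663.214 bbl/day


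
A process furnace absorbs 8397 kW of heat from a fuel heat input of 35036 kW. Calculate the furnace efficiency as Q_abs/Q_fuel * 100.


Furnace efficiency = Q_absorbed / Q_fuel * 100
= 8397 / 35036 * 100 = 23.97

23.97 %


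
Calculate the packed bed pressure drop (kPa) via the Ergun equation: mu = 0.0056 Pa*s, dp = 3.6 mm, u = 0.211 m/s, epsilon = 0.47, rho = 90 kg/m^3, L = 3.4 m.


dp = 3.6 mm = 0.0036 m
Viscous term = 150*0.0056*0.211*(1-0.47)^2 / (0.0036^2*0.47^3) = 37001.1
Inertial term = 1.75*90*0.211^2*(1-0.47) / (0.0036*0.47^3) = 9943.18
dP/L = 37001.1 + 9943.18 = 46944.3 Pa/m
dP = 46944.3 * 3.4 / 1000 = 159.6 kPa

159.6 kPa


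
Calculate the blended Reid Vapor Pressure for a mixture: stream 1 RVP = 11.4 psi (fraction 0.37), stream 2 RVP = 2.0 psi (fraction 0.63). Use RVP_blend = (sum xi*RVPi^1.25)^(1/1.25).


Chevron index: RVP_blend = (sum xi*RVPi^1.25)^(1/1.25)
RVP^1.25 terms: 0.37 * 11.4^1.25 + 0.63 * 2.0^1.25 = 9.24896
RVP_blend = 9.24896^(1/1.25) = 5.928

5.928 psi


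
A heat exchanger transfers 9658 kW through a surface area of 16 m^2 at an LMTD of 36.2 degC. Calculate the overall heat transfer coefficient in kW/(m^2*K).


From Q = U*A*LMTD, U = Q / (A * LMTD)
U = 9658 / (16 * 36.2) = 9658 / 579.2 = 16.67

16.67 kW/(m^2*K)


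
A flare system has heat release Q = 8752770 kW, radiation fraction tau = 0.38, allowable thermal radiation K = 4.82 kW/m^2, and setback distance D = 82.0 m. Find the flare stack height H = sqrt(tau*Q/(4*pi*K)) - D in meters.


tau*Q/(4*pi*K) = 0.38 * 8752770 / (4 * pi * 4.82) = 54912.6
sqrt(54912.6) = 234.334
H = 234.334 - 82.0 = 152.3

152.3 m


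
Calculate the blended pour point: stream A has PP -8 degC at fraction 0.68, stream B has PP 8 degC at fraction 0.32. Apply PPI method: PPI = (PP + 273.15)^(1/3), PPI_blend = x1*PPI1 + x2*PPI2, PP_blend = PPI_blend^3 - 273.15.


PPI_1 = (-8 + 273.15)^(1/3) = 6.42437
PPI_2 = (8 + 273.15)^(1/3) = 6.551077
PPI_blend = 0.68 * 6.42437 + 0.32 * 6.551077 = 6.464916
PP_blend = 6.464916^3 - 273.15 = 270.2021 - 273.15 = -2.95

-2.95 degC


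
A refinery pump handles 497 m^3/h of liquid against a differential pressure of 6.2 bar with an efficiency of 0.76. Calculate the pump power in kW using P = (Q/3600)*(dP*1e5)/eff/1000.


Q = 497 / 3600 = 0.138056 m^3/s
P = 0.138056 * (6.2 * 1e5) / 0.76 / 1000 = 112.6

112.6 kW


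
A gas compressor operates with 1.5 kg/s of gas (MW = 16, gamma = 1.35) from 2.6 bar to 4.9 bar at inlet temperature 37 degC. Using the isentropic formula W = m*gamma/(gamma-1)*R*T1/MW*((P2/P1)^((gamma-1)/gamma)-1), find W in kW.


Isentropic work: W = m*(gamma/(gamma-1))*(R*T1/MW)*((P2/P1)^((gamma-1)/gamma) - 1)
T1 = 37 + 273.15 = 310.15 K
Pressure ratio = 4.9 / 2.6 = 1.88462
Exponent = (1.35 - 1)/1.35 = 0.259259
(P2/P1)^exp - 1 = 1.88462^0.259259 - 1 = 0.178567
W = 1.5 * 1.35 / 0.35 * 8.314 * 310.15 / 16 * 0.178567 = 166.5

166.5 kW


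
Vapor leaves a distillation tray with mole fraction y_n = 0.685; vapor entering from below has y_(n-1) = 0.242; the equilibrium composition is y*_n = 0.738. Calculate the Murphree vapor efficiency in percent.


Murphree vapor efficiency: EMV = (y_n - y_(n-1)) / (y*_n - y_(n-1)) * 100
EMV = (0.685 - 0.242) / (0.738 - 0.242) * 100 = 0.443 / 0.496 * 100 = 89.31

89.31 %


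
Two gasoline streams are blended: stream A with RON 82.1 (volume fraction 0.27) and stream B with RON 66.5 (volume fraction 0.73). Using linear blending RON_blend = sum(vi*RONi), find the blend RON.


Linear blending: RON_blend = sum(vi * RONi)
Contribution 1: 0.27 * 82.1 = 22.167
Contribution 2: 0.73 * 66.5 = 48.545
RON_blend = 22.167 + 48.545 = 70.712

70.712


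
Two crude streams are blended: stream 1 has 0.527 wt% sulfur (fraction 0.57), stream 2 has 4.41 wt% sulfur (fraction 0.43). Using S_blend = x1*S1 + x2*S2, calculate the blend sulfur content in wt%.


Linear sulfur blending: S_blend = x1*S1 + x2*S2
Contribution 1: 0.57 * 0.527 = 0.30039 wt%
Contribution 2: 0.43 * 4.41 = 1.8963 wt%
S_blend = 0.30039 + 1.8963 = 2.19669

2.19669 wt%


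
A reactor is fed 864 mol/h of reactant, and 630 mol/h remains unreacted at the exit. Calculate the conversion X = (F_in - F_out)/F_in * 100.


X = (F_in - F_out) / F_in * 100
Moles reacted = 864 - 630 = 234
X = 234 / 864 * 100
= 0.2708 * 100
= 27.08 %

27.08 %


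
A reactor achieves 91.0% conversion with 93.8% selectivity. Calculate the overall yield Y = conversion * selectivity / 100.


Overall yield = conversion (%) * selectivity (%) / 100
Conversion = 91.0%, Selectivity = 93.8%
Y = 91.0 * 93.8 / 100
= 85.358 %

85.358 %


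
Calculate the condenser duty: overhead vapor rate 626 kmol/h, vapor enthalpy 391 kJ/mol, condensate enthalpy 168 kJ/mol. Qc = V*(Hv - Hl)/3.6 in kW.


Qc = 626 * (391 - 168) / 3.6 = 626 * 223 / 3.6 = 38780

38780 kW


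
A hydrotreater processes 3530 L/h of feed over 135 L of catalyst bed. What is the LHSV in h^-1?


LHSV = volumetric feed rate / catalyst volume
= 3530 L/h / 135 L
= 26.15 h^-1

26.15 h^-1


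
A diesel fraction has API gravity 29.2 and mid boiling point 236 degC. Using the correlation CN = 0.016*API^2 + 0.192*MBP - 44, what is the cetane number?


CN = 0.016 * 29.2^2 + 0.192 * 236 - 44
CN = 13.64224 + 45.312 - 44 = 14.95424

14.95424


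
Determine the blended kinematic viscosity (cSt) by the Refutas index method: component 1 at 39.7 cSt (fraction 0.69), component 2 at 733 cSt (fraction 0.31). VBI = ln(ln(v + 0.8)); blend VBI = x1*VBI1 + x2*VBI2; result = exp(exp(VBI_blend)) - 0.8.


Refutas method: VBN_i = 14.534*ln(ln(visc_i + 0.8)) + 10.975, blended linearly by mass fraction; since VBN is linear in VBI_i = ln(ln(visc_i + 0.8)) and the fractions sum to 1, blend VBI directly: visc = exp(exp(VBI_blend)) - 0.8
VBI_1 = ln(ln(39.7 + 0.8)) = 1.30868
VBI_2 = ln(ln(733 + 0.8)) = 1.8868
VBI_blend = 0.69 * 1.30868 + 0.31 * 1.8868 = 1.4879
visc_blend = exp(exp(1.4879)) - 0.8 = 82.95

82.95 cSt


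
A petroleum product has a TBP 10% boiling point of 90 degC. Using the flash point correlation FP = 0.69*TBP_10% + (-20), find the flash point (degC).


FP = 0.69 * 90 + (-20) = 42.1

42.1 degC


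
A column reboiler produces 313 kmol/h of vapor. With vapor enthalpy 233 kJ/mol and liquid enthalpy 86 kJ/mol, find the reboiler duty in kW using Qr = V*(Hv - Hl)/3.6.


Qr = 313 * (233 - 86) / 3.6 = 313 * 147 / 3.6 = 12780

12780 kW


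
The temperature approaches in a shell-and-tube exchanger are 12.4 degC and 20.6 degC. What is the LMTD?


LMTD = (dT1 - dT2) / ln(dT1/dT2)
= (12.4 - 20.6) / ln(12.4 / 20.6) = -8.2 / -0.507595 = 16.15

16.15 degC


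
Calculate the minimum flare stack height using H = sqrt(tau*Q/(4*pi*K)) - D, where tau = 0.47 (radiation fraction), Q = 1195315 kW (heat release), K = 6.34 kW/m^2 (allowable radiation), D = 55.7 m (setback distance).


tau*Q/(4*pi*K) = 0.47 * 1195315 / (4 * pi * 6.34) = 7051.49
sqrt(7051.49) = 83.9732
H = 83.9732 - 55.7 = 28.27

28.27 m


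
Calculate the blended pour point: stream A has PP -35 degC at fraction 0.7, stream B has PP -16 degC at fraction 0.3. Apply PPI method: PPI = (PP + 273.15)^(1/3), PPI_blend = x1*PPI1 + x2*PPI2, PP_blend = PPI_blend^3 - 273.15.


PPI_1 = (-35 + 273.15)^(1/3) = 6.198456
PPI_2 = (-16 + 273.15)^(1/3) = 6.359098
PPI_blend = 0.7 * 6.198456 + 0.3 * 6.359098 = 6.246649
PP_blend = 6.246649^3 - 273.15 = 243.7481 - 273.15 = -29.4

-29.4 degC


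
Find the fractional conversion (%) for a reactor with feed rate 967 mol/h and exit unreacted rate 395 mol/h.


X = (F_in - F_out) / F_in * 100
Moles reacted = 967 - 395 = 572
X = 572 / 967 * 100
= 0.5915 * 100
= 59.15 %

59.15 %


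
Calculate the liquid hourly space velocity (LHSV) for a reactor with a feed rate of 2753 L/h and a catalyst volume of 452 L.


LHSV = volumetric feed rate / catalyst volume
= 2753 L/h / 452 L
= 6.091 h^-1

6.091 h^-1


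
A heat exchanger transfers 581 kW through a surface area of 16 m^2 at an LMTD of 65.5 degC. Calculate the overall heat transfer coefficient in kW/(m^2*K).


From Q = U*A*LMTD, U = Q / (A * LMTD)
U = 581 / (16 * 65.5) = 581 / 1048 = 0.5544

0.5544 kW/(m^2*K)


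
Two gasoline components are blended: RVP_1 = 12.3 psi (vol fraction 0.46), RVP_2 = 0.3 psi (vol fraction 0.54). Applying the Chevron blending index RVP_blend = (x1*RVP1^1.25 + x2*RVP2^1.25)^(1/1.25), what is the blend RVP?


Chevron index: RVP_blend = (sum xi*RVPi^1.25)^(1/1.25)
RVP^1.25 terms: 0.46 * 12.3^1.25 + 0.54 * 0.3^1.25 = 10.7158
RVP_blend = 10.7158^(1/1.25) = 6.668

6.668 psi


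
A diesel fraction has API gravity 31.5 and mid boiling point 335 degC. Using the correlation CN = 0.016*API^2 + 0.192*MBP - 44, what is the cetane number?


CN = 0.016 * 31.5^2 + 0.192 * 335 - 44
CN = 15.876 + 64.32 - 44 = 36.196

36.196


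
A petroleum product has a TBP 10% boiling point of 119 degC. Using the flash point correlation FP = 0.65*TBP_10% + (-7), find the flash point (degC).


FP = 0.65 * 119 + (-7) = 70.35

70.35 degC


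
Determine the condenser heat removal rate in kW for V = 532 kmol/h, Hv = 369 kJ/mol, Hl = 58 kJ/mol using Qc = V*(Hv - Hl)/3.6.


Qc = 532 * (369 - 58) / 3.6 = 532 * 311 / 3.6 = 45960

45960 kW


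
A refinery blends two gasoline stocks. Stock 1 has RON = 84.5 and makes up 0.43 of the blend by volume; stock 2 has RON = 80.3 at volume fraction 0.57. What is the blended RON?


Linear blending: RON_blend = sum(vi * RONi)
Contribution 1: 0.43 * 84.5 = 36.335
Contribution 2: 0.57 * 80.3 = 45.771
RON_blend = 36.335 + 45.771 = 82.106

82.106


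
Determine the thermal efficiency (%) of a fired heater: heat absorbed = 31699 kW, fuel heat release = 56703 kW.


Furnace efficiency = Q_absorbed / Q_fuel * 100
= 31699 / 56703 * 100 = 55.90

55.90 %


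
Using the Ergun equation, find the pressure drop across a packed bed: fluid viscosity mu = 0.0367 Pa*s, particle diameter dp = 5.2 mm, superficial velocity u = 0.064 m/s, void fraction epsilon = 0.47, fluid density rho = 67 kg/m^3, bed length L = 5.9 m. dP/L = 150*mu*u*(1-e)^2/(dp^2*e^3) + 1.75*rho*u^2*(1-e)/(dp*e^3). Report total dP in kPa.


dp = 5.2 mm = 0.0052 m
Viscous term = 150*0.0367*0.064*(1-0.47)^2 / (0.0052^2*0.47^3) = 35252.4
Inertial term = 1.75*67*0.064^2*(1-0.47) / (0.0052*0.47^3) = 471.467
dP/L = 35252.4 + 471.467 = 35723.9 Pa/m
dP = 35723.9 * 5.9 / 1000 = 210.8 kPa

210.8 kPa


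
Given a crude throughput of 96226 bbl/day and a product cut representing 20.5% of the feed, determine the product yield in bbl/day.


Crude throughput = 96226 bbl/day
Fraction yield = 20.5%
yield = throughput * fraction / 100
yield = 96226 * 20.5 / 100 = 19726.33

19726.33 bbl/day


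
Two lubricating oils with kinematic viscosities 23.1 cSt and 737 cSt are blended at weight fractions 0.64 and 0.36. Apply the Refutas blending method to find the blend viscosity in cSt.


Refutas method: VBN_i = 14.534*ln(ln(visc_i + 0.8)) + 10.975, blended linearly by mass fraction; since VBN is linear in VBI_i = ln(ln(visc_i + 0.8)) and the fractions sum to 1, blend VBI directly: visc = exp(exp(VBI_blend)) - 0.8
VBI_1 = ln(ln(23.1 + 0.8)) = 1.15495
VBI_2 = ln(ln(737 + 0.8)) = 1.88763
VBI_blend = 0.64 * 1.15495 + 0.36 * 1.88763 = 1.41871
visc_blend = exp(exp(1.41871)) - 0.8 = 61.49

61.49 cSt


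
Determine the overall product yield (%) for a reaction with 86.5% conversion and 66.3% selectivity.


Overall yield = conversion (%) * selectivity (%) / 100
Conversion = 86.5%, Selectivity = 66.3%
Y = 86.5 * 66.3 / 100
= 57.3495 %

57.3495 %


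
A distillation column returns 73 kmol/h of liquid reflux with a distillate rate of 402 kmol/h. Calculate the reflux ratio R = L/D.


Reflux ratio definition: R = L / D (liquid returned / distillate withdrawn)
L = 73 kmol/h, D = 402 kmol/h
R = 73 / 402 = 0.1816

0.1816


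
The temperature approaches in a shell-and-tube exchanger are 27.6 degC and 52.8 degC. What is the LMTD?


LMTD = (dT1 - dT2) / ln(dT1/dT2)
= (27.6 - 52.8) / ln(27.6 / 52.8) = -25.2 / -0.648695 = 38.85

38.85 degC


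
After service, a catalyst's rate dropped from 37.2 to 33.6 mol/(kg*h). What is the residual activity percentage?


Activity (%) = (rate_used / rate_fresh) * 100
rate_used = 33.6, rate_fresh = 37.2
= (33.6 / 37.2) * 100
= 0.9032 * 100 = 90.32

90.32 %


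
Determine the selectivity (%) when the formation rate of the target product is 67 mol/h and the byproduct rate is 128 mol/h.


Selectivity = desired / (desired + undesired) * 100
Total products = 67 + 128 = 195 mol/h
S = 67 / 195 * 100
= 0.3436 * 100
= 34.36 %

34.36 %


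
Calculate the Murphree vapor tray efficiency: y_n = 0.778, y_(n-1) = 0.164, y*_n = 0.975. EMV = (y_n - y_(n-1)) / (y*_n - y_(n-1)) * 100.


Murphree vapor efficiency: EMV = (y_n - y_(n-1)) / (y*_n - y_(n-1)) * 100
EMV = (0.778 - 0.164) / (0.975 - 0.164) * 100 = 0.614 / 0.811 * 100 = 75.71

75.71 %


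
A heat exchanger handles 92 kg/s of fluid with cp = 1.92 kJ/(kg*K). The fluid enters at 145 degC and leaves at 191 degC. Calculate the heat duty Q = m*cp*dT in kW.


Q = m_dot * cp * delta_T
delta_T = 191 - 145 = 46 K
Q = 92 * 1.92 * 46
= 176.64 * 46
= 8125.44 kW

8125.44 kW


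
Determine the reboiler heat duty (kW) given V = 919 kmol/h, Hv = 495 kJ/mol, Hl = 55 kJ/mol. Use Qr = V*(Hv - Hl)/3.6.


Qr = 919 * (495 - 55) / 3.6 = 919 * 440 / 3.6 = 112300

112300 kW


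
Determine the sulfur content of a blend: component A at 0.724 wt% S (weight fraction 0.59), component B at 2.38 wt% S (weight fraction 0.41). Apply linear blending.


Linear sulfur blending: S_blend = x1*S1 + x2*S2
Contribution 1: 0.59 * 0.724 = 0.42716 wt%
Contribution 2: 0.41 * 2.38 = 0.9758 wt%
S_blend = 0.42716 + 0.9758 = 1.40296

1.40296 wt%


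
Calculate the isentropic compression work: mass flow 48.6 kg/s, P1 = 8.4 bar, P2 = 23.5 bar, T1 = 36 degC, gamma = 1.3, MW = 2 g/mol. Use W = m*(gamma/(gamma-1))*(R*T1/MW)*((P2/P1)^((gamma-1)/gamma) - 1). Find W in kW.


Isentropic work: W = m*(gamma/(gamma-1))*(R*T1/MW)*((P2/P1)^((gamma-1)/gamma) - 1)
T1 = 36 + 273.15 = 309.15 K
Pressure ratio = 23.5 / 8.4 = 2.79762
Exponent = (1.3 - 1)/1.3 = 0.230769
(P2/P1)^exp - 1 = 2.79762^0.230769 - 1 = 0.267958
W = 48.6 * 1.3 / 0.3 * 8.314 * 309.15 / 2 * 0.267958 = 72520

72520 kW


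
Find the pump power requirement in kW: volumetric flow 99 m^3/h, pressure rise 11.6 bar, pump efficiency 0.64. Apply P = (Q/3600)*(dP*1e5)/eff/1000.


Q = 99 / 3600 = 0.0275 m^3/s
P = 0.0275 * (11.6 * 1e5) / 0.64 / 1000 = 49.84

49.84 kW


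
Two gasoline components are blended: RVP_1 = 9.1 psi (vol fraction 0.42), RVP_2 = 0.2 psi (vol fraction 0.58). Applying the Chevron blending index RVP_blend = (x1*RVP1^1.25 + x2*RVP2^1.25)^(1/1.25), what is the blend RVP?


Chevron index: RVP_blend = (sum xi*RVPi^1.25)^(1/1.25)
RVP^1.25 terms: 0.42 * 9.1^1.25 + 0.58 * 0.2^1.25 = 6.71578
RVP_blend = 6.71578^(1/1.25) = 4.589

4.589 psi


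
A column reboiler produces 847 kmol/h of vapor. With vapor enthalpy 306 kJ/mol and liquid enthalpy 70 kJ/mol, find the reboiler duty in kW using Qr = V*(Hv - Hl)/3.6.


Qr = 847 * (306 - 70) / 3.6 = 847 * 236 / 3.6 = 55530

55530 kW


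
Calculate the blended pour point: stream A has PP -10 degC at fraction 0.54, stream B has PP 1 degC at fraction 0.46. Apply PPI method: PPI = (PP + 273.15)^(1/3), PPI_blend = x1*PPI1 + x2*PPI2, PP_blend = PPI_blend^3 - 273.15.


PPI_1 = (-10 + 273.15)^(1/3) = 6.408176
PPI_2 = (1 + 273.15)^(1/3) = 6.49625
PPI_blend = 0.54 * 6.408176 + 0.46 * 6.49625 = 6.44869
PP_blend = 6.44869^3 - 273.15 = 268.1727 - 273.15 = -4.98

-4.98 degC


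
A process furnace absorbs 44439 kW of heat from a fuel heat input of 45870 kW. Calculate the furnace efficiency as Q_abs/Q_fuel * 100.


Furnace efficiency = Q_absorbed / Q_fuel * 100
= 44439 / 45870 * 100 = 96.88

96.88 %
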